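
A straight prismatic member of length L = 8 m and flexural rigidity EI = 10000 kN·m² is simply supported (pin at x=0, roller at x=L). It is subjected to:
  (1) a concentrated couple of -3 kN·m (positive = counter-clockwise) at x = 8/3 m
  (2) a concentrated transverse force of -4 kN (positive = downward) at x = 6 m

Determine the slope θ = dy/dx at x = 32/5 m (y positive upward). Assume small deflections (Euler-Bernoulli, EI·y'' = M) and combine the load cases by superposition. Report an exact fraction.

θ(32/5) = -299/375000 rad

Load 1 — applied couple M₀=-3 kN·m at a=8/3 m (b=L-a=16/3):
  θ_1 = (M₀x²/(2L)-M₀(x-a)+C₁)/EI  [x>a] with C₁=M₀(3b²-L²)/(6L)=-4/3 = ((-3)·(32/5)²/(2·8)-(-3)·((32/5)-(8/3))+(-4/3))/10000 = 41/187500 rad
Load 2 — point force P=-4 kN at a=6 m (b=L-a=2):
  θ_2 = -Pa(2L²-6Lx+3x²+a²)/(6LEI)  [x>a] = -(-4)·6·(2·8²-6·8·(32/5)+3·(32/5)²+6²)/(6·8·10000) = -127/125000 rad
Superposition: θ = Σ θ_i = -299/375000 rad ≈ -0.000797 rad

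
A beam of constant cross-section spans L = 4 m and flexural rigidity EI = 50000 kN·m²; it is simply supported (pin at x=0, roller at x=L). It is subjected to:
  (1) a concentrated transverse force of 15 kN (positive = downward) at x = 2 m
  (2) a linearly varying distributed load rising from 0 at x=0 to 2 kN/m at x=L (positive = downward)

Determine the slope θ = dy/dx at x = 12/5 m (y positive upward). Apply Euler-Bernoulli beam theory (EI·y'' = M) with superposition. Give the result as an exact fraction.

Load 1 — point force P=15 kN at a=2 m (b=L-a=2):
  θ_1 = -Pa(2L²-6Lx+3x²+a²)/(6LEI)  [x>a] = -15·2·(2·4²-6·4·(12/5)+3·(12/5)²+2²)/(6·4·50000) = 27/250000 rad
Load 2 — triangular load w₀=2 kN/m (0→w₀ over full span):
  θ_2 = -w₀(7L⁴-30L²x²+15x⁴)/(360LEI) = -2·(7·4⁴-30·4²·(12/5)²+15·(12/5)⁴)/(360·4·50000) = 232/17578125 rad
Superposition: θ = Σ θ_i = 34087/281250000 rad ≈ 0.000121 rad

θ(12/5) = 34087/281250000 rad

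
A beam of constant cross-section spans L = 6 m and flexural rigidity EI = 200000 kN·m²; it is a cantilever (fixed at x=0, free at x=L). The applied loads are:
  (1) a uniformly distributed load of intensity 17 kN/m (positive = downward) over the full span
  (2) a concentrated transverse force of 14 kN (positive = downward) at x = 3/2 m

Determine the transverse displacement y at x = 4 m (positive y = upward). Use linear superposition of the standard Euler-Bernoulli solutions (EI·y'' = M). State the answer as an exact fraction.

y(4) = -7663/960000 m

Load 1 — uniform load w=17 kN/m over full span:
  y_1 = -wx²(x²-4Lx+6L²)/(24EI) = -17·4²·(4²-4·6·4+6·6²)/(24·200000) = -289/37500 m
Load 2 — point force P=14 kN at a=3/2 m (b=L-a=9/2):
  y_2 = -Pa²(3x-a)/(6EI)  [x>a] = -14·(3/2)²·(3·4-(3/2))/(6·200000) = -441/1600000 m
Superposition: y = Σ y_i = -7663/960000 m ≈ -0.007982 m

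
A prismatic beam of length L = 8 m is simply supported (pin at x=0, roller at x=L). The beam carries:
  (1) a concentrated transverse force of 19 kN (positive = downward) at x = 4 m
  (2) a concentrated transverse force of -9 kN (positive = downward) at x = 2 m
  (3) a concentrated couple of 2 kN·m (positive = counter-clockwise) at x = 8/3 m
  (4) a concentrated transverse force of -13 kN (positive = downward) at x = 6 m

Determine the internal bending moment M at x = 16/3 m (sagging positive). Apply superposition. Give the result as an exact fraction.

Load 1 — point force P=19 kN at a=4 m (b=L-a=4):
  M_1 = Pa(L-x)/L  [x>a] = 19·4·(8-(16/3))/8 = 76/3 kN·m
Load 2 — point force P=-9 kN at a=2 m (b=L-a=6):
  M_2 = Pa(L-x)/L  [x>a] = (-9)·2·(8-(16/3))/8 = -6 kN·m
Load 3 — applied couple M₀=2 kN·m at a=8/3 m (b=L-a=16/3):
  M_3 = M₀x/L - M₀  [x>a] = 2·(16/3)/8 - 2 = -2/3 kN·m
Load 4 — point force P=-13 kN at a=6 m (b=L-a=2):
  M_4 = Pbx/L  [x≤a] = (-13)·2·(16/3)/8 = -52/3 kN·m
Superposition: M = Σ M_i = 4/3 kN·m ≈ 1.333333 kN·m

M(16/3) = 4/3 kN·m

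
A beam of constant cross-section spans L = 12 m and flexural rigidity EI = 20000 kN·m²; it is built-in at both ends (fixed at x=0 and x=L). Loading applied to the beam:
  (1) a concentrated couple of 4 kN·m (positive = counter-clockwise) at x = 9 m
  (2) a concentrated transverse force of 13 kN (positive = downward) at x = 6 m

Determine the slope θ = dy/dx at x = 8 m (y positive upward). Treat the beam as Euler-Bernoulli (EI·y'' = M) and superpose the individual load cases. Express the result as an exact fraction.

θ(8) = 7/5000 rad

Load 1 — applied couple M₀=4 kN·m at a=9 m (b=L-a=3):
  θ_1 = (R_Ax²/2 - M_Ax)/EI  [x≤a] with R_A=3/8, M_A=5/4 = ((3/8)·8²/2 - (5/4)·8)/20000 = 1/10000 rad
Load 2 — point force P=13 kN at a=6 m (b=L-a=6):
  θ_2 = Pa²(L-x)(2bL-(3b+a)(L-x))/(2L³EI)  [x>a] = 13·6²·(12-8)·(2·6·12-(3·6+6)·(12-8))/(2·12³·20000) = 13/10000 rad
Superposition: θ = Σ θ_i = 7/5000 rad ≈ 0.001400 rad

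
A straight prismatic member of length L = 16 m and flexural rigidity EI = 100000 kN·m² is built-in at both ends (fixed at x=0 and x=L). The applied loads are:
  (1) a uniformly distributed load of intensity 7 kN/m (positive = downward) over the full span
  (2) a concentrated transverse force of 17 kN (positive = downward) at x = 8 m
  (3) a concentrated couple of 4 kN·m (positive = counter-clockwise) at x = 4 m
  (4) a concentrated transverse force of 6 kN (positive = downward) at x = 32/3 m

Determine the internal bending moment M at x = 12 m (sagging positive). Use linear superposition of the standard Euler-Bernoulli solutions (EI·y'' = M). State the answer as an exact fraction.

Load 1 — uniform load w=7 kN/m over full span:
  M_1 = wLx/2 - wL²/12 - wx²/2 = 7·16·12/2 - 7·16²/12 - 7·12²/2 = 56/3 kN·m
Load 2 — point force P=17 kN at a=8 m (b=L-a=8):
  M_2 = Pa²(a+3b)(L-x)/L³ - Pa²b/L²  [x>a] = 17·8²·(8+3·8)·(16-12)/16³ - 17·8²·8/16² = 0 kN·m
Load 3 — applied couple M₀=4 kN·m at a=4 m (b=L-a=12):
  M_3 = R_Ax - M_A - M₀  [x>a] with R_A=9/32, M_A=-3/4 = (9/32)·12 - (-3/4) - 4 = 1/8 kN·m
Load 4 — point force P=6 kN at a=32/3 m (b=L-a=16/3):
  M_4 = Pa²(a+3b)(L-x)/L³ - Pa²b/L²  [x>a] = 6·(32/3)²·((32/3)+3·(16/3))·(16-12)/16³ - 6·(32/3)²·(16/3)/16² = 32/9 kN·m
Superposition: M = Σ M_i = 1609/72 kN·m ≈ 22.347222 kN·m

M(12) = 1609/72 kN·m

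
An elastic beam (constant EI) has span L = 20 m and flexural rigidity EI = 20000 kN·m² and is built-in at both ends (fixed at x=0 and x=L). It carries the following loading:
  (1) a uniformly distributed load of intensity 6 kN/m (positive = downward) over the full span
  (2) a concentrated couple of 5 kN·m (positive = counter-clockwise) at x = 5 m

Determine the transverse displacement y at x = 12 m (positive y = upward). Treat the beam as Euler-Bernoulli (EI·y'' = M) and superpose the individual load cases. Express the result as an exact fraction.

Load 1 — uniform load w=6 kN/m over full span:
  y_1 = -wx²(L-x)²/(24EI) = -6·12²·(20-12)²/(24·20000) = -72/625 m
Load 2 — applied couple M₀=5 kN·m at a=5 m (b=L-a=15):
  y_2 = (R_Ax³/6 - M_Ax²/2 - M₀(x-a)²/2)/EI  [x>a] with R_A=9/32, M_A=-15/16 = ((9/32)·12³/6 - (-15/16)·12²/2 - 5·(12-5)²/2)/20000 = 13/10000 m
Superposition: y = Σ y_i = -1139/10000 m ≈ -0.113900 m

y(12) = -1139/10000 m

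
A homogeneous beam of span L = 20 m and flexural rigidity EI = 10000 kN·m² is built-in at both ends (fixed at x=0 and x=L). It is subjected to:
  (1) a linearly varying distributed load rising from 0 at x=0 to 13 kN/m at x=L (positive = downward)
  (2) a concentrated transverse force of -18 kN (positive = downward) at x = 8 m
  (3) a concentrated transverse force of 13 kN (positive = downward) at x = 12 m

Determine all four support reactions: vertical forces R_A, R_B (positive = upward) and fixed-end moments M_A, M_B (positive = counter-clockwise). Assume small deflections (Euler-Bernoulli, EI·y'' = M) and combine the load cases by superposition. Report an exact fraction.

R_A = 3989/125 kN, M_A = 10984/75 kN·m, R_B = 11636/125 kN, M_B = -6572/25 kN·m

Load 1 — triangular load w₀=13 kN/m (0→w₀ over full span):
  R_A = 3w₀L/20 = 3·13·20/20 = 39 kN
  M_A = w₀L²/30 = 13·20²/30 = 520/3 kN·m
  R_B = 7w₀L/20 = 7·13·20/20 = 91 kN
  M_B = -w₀L²/20 = -13·20²/20 = -260 kN·m
Load 2 — point force P=-18 kN at a=8 m (b=L-a=12):
  R_A = Pb²(3a+b)/L³ = (-18)·12²·(3·8+12)/20³ = -1458/125 kN
  M_A = Pab²/L² = (-18)·8·12²/20² = -1296/25 kN·m
  R_B = Pa²(a+3b)/L³ = (-18)·8²·(8+3·12)/20³ = -792/125 kN
  M_B = -Pa²b/L² = -(-18)·8²·12/20² = 864/25 kN·m
Load 3 — point force P=13 kN at a=12 m (b=L-a=8):
  R_A = Pb²(3a+b)/L³ = 13·8²·(3·12+8)/20³ = 572/125 kN
  M_A = Pab²/L² = 13·12·8²/20² = 624/25 kN·m
  R_B = Pa²(a+3b)/L³ = 13·12²·(12+3·8)/20³ = 1053/125 kN
  M_B = -Pa²b/L² = -13·12²·8/20² = -936/25 kN·m
Superposition: R_A = 3989/125 kN, M_A = 10984/75 kN·m, R_B = 11636/125 kN, M_B = -6572/25 kN·m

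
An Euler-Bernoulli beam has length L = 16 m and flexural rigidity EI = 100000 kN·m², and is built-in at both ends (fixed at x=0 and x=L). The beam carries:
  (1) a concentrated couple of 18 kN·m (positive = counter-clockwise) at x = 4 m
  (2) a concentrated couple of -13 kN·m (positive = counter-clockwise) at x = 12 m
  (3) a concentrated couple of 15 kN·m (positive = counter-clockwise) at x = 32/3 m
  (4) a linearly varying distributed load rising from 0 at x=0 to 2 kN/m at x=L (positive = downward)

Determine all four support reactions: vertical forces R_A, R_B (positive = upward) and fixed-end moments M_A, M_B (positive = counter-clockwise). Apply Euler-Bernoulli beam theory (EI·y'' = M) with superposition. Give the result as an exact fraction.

Load 1 — applied couple M₀=18 kN·m at a=4 m (b=L-a=12):
  R_A = 6M₀ab/L³ = 6·18·4·12/16³ = 81/64 kN
  M_A = M₀b(2a-b)/L² = 18·12·(2·4-12)/16² = -27/8 kN·m
  R_B = -6M₀ab/L³ = -6·18·4·12/16³ = -81/64 kN
  M_B = M₀a(2b-a)/L² = 18·4·(2·12-4)/16² = 45/8 kN·m
Load 2 — applied couple M₀=-13 kN·m at a=12 m (b=L-a=4):
  R_A = 6M₀ab/L³ = 6·(-13)·12·4/16³ = -117/128 kN
  M_A = M₀b(2a-b)/L² = (-13)·4·(2·12-4)/16² = -65/16 kN·m
  R_B = -6M₀ab/L³ = -6·(-13)·12·4/16³ = 117/128 kN
  M_B = M₀a(2b-a)/L² = (-13)·12·(2·4-12)/16² = 39/16 kN·m
Load 3 — applied couple M₀=15 kN·m at a=32/3 m (b=L-a=16/3):
  R_A = 6M₀ab/L³ = 6·15·(32/3)·(16/3)/16³ = 5/4 kN
  M_A = M₀b(2a-b)/L² = 15·(16/3)·(2·(32/3)-(16/3))/16² = 5 kN·m
  R_B = -6M₀ab/L³ = -6·15·(32/3)·(16/3)/16³ = -5/4 kN
  M_B = M₀a(2b-a)/L² = 15·(32/3)·(2·(16/3)-(32/3))/16² = 0 kN·m
Load 4 — triangular load w₀=2 kN/m (0→w₀ over full span):
  R_A = 3w₀L/20 = 3·2·16/20 = 24/5 kN
  M_A = w₀L²/30 = 2·16²/30 = 256/15 kN·m
  R_B = 7w₀L/20 = 7·2·16/20 = 56/5 kN
  M_B = -w₀L²/20 = -2·16²/20 = -128/5 kN·m
Superposition: R_A = 4097/640 kN, M_A = 3511/240 kN·m, R_B = 6143/640 kN, M_B = -1403/80 kN·m

R_A = 4097/640 kN, M_A = 3511/240 kN·m, R_B = 6143/640 kN, M_B = -1403/80 kN·m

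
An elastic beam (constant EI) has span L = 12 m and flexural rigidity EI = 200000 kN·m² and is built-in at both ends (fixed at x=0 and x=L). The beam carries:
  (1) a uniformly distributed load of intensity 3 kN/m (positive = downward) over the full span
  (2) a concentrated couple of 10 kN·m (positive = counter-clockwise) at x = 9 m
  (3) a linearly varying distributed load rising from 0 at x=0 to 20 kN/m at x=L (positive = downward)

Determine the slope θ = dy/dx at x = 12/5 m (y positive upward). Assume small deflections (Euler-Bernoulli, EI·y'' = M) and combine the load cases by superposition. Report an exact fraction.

Load 1 — uniform load w=3 kN/m over full span:
  θ_1 = -wx(L-x)(L-2x)/(12EI) = -3·(12/5)·(12-(12/5))·(12-2·(12/5))/(12·200000) = -81/390625 rad
Load 2 — applied couple M₀=10 kN·m at a=9 m (b=L-a=3):
  θ_2 = (R_Ax²/2 - M_Ax)/EI  [x≤a] with R_A=15/16, M_A=25/8 = ((15/16)·(12/5)²/2 - (25/8)·(12/5))/200000 = -3/125000 rad
Load 3 — triangular load w₀=20 kN/m (0→w₀ over full span):
  θ_3 = -w₀(2x(L-x)(L-2x)(x+2L)+x²(L-x)²)/(120LEI) = -20·(2·(12/5)·(12-(12/5))·(12-2·(12/5))·((12/5)+2·12)+(12/5)²·(12-(12/5))²)/(120·12·200000) = -252/390625 rad
Superposition: θ = Σ θ_i = -2739/3125000 rad ≈ -0.000876 rad

θ(12/5) = -2739/3125000 rad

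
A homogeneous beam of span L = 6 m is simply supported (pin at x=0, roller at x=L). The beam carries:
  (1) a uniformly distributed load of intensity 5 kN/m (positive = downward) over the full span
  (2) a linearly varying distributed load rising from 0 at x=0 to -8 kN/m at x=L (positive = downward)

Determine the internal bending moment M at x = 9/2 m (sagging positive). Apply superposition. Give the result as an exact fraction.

Load 1 — uniform load w=5 kN/m over full span:
  M_1 = wx(L-x)/2 = 5·(9/2)·(6-(9/2))/2 = 135/8 kN·m
Load 2 — triangular load w₀=-8 kN/m (0→w₀ over full span):
  M_2 = w₀Lx/6 - w₀x³/(6L) = (-8)·6·(9/2)/6 - (-8)·(9/2)³/(6·6) = -63/4 kN·m
Superposition: M = Σ M_i = 9/8 kN·m ≈ 1.125000 kN·m

M(9/2) = 9/8 kN·m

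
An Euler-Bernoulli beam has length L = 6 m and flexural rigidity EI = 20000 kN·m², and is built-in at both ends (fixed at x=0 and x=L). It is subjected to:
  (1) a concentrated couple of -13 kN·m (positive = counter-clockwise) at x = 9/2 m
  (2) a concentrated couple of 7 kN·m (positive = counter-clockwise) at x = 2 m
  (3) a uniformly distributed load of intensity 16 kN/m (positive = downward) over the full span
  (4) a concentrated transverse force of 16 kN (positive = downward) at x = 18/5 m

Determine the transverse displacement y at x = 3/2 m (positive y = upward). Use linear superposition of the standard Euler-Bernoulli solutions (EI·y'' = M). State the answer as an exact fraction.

y(3/2) = -42881/25600000 m

Load 1 — applied couple M₀=-13 kN·m at a=9/2 m (b=L-a=3/2):
  y_1 = (R_Ax³/6 - M_Ax²/2)/EI  [x≤a] with R_A=-39/16, M_A=-65/16 = ((-39/16)·(3/2)³/6 - (-65/16)·(3/2)²/2)/20000 = 819/5120000 m
Load 2 — applied couple M₀=7 kN·m at a=2 m (b=L-a=4):
  y_2 = (R_Ax³/6 - M_Ax²/2)/EI  [x≤a] with R_A=14/9, M_A=0 = ((14/9)·(3/2)³/6 - 0·(3/2)²/2)/20000 = 7/160000 m
Load 3 — uniform load w=16 kN/m over full span:
  y_3 = -wx²(L-x)²/(24EI) = -16·(3/2)²·(6-(3/2))²/(24·20000) = -243/160000 m
Load 4 — point force P=16 kN at a=18/5 m (b=L-a=12/5):
  y_4 = -Pb²x²(3aL-(3a+b)x)/(6L³EI)  [x≤a] = -16·(12/5)²·(3/2)²·(3·(18/5)·6-(3·(18/5)+(12/5))·(3/2))/(6·6³·20000) = -9/25000 m
Superposition: y = Σ y_i = -42881/25600000 m ≈ -0.001675 m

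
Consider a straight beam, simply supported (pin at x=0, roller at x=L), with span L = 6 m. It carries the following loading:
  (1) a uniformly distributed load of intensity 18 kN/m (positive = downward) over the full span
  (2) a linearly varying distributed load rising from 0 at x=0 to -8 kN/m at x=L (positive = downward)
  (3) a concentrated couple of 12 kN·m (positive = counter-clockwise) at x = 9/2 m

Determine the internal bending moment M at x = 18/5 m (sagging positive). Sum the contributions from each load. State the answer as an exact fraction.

M(18/5) = 8316/125 kN·m

Load 1 — uniform load w=18 kN/m over full span:
  M_1 = wx(L-x)/2 = 18·(18/5)·(6-(18/5))/2 = 1944/25 kN·m
Load 2 — triangular load w₀=-8 kN/m (0→w₀ over full span):
  M_2 = w₀Lx/6 - w₀x³/(6L) = (-8)·6·(18/5)/6 - (-8)·(18/5)³/(6·6) = -2304/125 kN·m
Load 3 — applied couple M₀=12 kN·m at a=9/2 m (b=L-a=3/2):
  M_3 = M₀x/L  [x≤a] = 12·(18/5)/6 = 36/5 kN·m
Superposition: M = Σ M_i = 8316/125 kN·m ≈ 66.528000 kN·m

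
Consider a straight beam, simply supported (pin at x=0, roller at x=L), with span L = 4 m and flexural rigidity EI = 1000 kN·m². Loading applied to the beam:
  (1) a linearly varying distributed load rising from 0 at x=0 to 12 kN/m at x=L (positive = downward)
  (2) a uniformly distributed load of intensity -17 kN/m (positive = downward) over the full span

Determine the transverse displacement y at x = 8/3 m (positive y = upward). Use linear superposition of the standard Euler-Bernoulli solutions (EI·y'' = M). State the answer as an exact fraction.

y(8/3) = 952/30375 m

Load 1 — triangular load w₀=12 kN/m (0→w₀ over full span):
  y_1 = -w₀x(7L⁴-10L²x²+3x⁴)/(360LEI) = -12·(8/3)·(7·4⁴-10·4²·(8/3)²+3·(8/3)⁴)/(360·4·1000) = -544/30375 m
Load 2 — uniform load w=-17 kN/m over full span:
  y_2 = -wx(L³-2Lx²+x³)/(24EI) = -(-17)·(8/3)·(4³-2·4·(8/3)²+(8/3)³)/(24·1000) = 1496/30375 m
Superposition: y = Σ y_i = 952/30375 m ≈ 0.031342 m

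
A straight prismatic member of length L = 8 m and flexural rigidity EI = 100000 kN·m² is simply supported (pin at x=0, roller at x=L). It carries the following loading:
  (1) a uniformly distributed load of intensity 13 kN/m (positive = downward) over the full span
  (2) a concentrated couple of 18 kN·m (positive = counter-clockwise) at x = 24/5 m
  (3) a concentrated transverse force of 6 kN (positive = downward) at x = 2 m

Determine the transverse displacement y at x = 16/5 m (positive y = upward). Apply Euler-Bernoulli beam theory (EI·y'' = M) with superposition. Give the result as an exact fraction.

y(16/5) = -57209/7812500 m

Load 1 — uniform load w=13 kN/m over full span:
  y_1 = -wx(L³-2Lx²+x³)/(24EI) = -13·(16/5)·(8³-2·8·(16/5)²+(16/5)³)/(24·100000) = -12896/1953125 m
Load 2 — applied couple M₀=18 kN·m at a=24/5 m (b=L-a=16/5):
  y_2 = (M₀x³/(6L)+C₁x)/EI  [x≤a] with C₁=M₀(3b²-L²)/(6L)=-312/25 = (18·(16/5)³/(6·8)+(-312/25)·(16/5))/100000 = -108/390625 m
Load 3 — point force P=6 kN at a=2 m (b=L-a=6):
  y_3 = -Pa(L-x)(2Lx-a²-x²)/(6LEI)  [x>a] = -6·2·(8-(16/5))·(2·8·(16/5)-2²-(16/5)²)/(6·8·100000) = -693/1562500 m
Superposition: y = Σ y_i = -57209/7812500 m ≈ -0.007323 m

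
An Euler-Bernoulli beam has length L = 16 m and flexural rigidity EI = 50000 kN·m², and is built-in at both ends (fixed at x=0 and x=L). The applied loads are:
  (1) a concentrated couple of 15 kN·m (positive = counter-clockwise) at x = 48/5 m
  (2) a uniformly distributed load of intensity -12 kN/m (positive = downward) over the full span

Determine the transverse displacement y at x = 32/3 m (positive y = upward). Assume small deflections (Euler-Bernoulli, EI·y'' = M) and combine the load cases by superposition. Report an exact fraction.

Load 1 — applied couple M₀=15 kN·m at a=48/5 m (b=L-a=32/5):
  y_1 = (R_Ax³/6 - M_Ax²/2 - M₀(x-a)²/2)/EI  [x>a] with R_A=27/20, M_A=24/5 = ((27/20)·(32/3)³/6 - (24/5)·(32/3)²/2 - 15·((32/3)-(48/5))²/2)/50000 = -8/46875 m
Load 2 — uniform load w=-12 kN/m over full span:
  y_2 = -wx²(L-x)²/(24EI) = -(-12)·(32/3)²·(16-(32/3))²/(24·50000) = 8192/253125 m
Superposition: y = Σ y_i = 40744/1265625 m ≈ 0.032193 m

y(32/3) = 40744/1265625 m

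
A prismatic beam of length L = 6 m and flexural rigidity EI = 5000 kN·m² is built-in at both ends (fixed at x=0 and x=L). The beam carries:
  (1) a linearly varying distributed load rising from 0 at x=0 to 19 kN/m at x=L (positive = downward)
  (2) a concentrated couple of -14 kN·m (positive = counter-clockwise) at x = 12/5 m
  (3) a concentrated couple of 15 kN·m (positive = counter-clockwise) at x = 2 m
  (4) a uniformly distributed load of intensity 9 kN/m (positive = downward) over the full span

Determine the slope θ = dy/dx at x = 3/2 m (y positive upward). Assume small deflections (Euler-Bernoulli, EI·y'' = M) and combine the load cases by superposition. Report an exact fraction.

Load 1 — triangular load w₀=19 kN/m (0→w₀ over full span):
  θ_1 = -w₀(2x(L-x)(L-2x)(x+2L)+x²(L-x)²)/(120LEI) = -19·(2·(3/2)·(6-(3/2))·(6-2·(3/2))·((3/2)+2·6)+(3/2)²·(6-(3/2))²)/(120·6·5000) = -20007/6400000 rad
Load 2 — applied couple M₀=-14 kN·m at a=12/5 m (b=L-a=18/5):
  θ_2 = (R_Ax²/2 - M_Ax)/EI  [x≤a] with R_A=-84/25, M_A=-42/25 = ((-84/25)·(3/2)²/2 - (-42/25)·(3/2))/5000 = -63/250000 rad
Load 3 — applied couple M₀=15 kN·m at a=2 m (b=L-a=4):
  θ_3 = (R_Ax²/2 - M_Ax)/EI  [x≤a] with R_A=10/3, M_A=0 = ((10/3)·(3/2)²/2 - 0·(3/2))/5000 = 3/4000 rad
Load 4 — uniform load w=9 kN/m over full span:
  θ_4 = -wx(L-x)(L-2x)/(12EI) = -9·(3/2)·(6-(3/2))·(6-2·(3/2))/(12·5000) = -243/80000 rad
Superposition: θ = Σ θ_i = -181299/32000000 rad ≈ -0.005666 rad

θ(3/2) = -181299/32000000 rad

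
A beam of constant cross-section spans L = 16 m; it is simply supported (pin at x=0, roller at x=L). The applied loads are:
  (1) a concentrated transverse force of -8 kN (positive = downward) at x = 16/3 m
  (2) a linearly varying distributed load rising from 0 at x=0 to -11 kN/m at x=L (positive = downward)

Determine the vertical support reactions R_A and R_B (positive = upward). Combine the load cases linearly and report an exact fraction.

Load 1 — point force P=-8 kN at a=16/3 m (b=L-a=32/3):
  R_A = Pb/L = (-8)·(32/3)/16 = -16/3 kN
  R_B = Pa/L = (-8)·(16/3)/16 = -8/3 kN
Load 2 — triangular load w₀=-11 kN/m (0→w₀ over full span):
  R_A = w₀L/6 = (-11)·16/6 = -88/3 kN
  R_B = w₀L/3 = (-11)·16/3 = -176/3 kN
Superposition: R_A = -104/3 kN, R_B = -184/3 kN

R_A = -104/3 kN, R_B = -184/3 kN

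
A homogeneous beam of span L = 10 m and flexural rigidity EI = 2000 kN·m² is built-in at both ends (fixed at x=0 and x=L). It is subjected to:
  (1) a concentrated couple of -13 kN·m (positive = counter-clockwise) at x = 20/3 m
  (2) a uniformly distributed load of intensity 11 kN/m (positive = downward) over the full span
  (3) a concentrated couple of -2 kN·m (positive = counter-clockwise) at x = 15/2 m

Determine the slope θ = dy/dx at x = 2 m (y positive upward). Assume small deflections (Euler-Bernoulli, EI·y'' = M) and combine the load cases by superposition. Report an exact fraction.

Load 1 — applied couple M₀=-13 kN·m at a=20/3 m (b=L-a=10/3):
  θ_1 = (R_Ax²/2 - M_Ax)/EI  [x≤a] with R_A=-26/15, M_A=-13/3 = ((-26/15)·2²/2 - (-13/3)·2)/2000 = 13/5000 rad
Load 2 — uniform load w=11 kN/m over full span:
  θ_2 = -wx(L-x)(L-2x)/(12EI) = -11·2·(10-2)·(10-2·2)/(12·2000) = -11/250 rad
Load 3 — applied couple M₀=-2 kN·m at a=15/2 m (b=L-a=5/2):
  θ_3 = (R_Ax²/2 - M_Ax)/EI  [x≤a] with R_A=-9/40, M_A=-5/8 = ((-9/40)·2²/2 - (-5/8)·2)/2000 = 1/2500 rad
Superposition: θ = Σ θ_i = -41/1000 rad ≈ -0.041000 rad

θ(2) = -41/1000 rad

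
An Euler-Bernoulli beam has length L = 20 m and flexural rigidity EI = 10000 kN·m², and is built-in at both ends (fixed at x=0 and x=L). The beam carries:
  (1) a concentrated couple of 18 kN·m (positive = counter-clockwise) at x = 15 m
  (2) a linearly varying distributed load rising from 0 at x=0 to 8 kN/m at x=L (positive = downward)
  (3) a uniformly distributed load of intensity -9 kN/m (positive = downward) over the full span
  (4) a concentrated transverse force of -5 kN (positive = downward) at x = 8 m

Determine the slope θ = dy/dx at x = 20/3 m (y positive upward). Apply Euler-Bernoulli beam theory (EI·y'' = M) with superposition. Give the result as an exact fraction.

θ(20/3) = 58987/2430000 rad

Load 1 — applied couple M₀=18 kN·m at a=15 m (b=L-a=5):
  θ_1 = (R_Ax²/2 - M_Ax)/EI  [x≤a] with R_A=81/80, M_A=45/8 = ((81/80)·(20/3)²/2 - (45/8)·(20/3))/10000 = -3/2000 rad
Load 2 — triangular load w₀=8 kN/m (0→w₀ over full span):
  θ_2 = -w₀(2x(L-x)(L-2x)(x+2L)+x²(L-x)²)/(120LEI) = -8·(2·(20/3)·(20-(20/3))·(20-2·(20/3))·((20/3)+2·20)+(20/3)²·(20-(20/3))²)/(120·20·10000) = -128/6075 rad
Load 3 — uniform load w=-9 kN/m over full span:
  θ_3 = -wx(L-x)(L-2x)/(12EI) = -(-9)·(20/3)·(20-(20/3))·(20-2·(20/3))/(12·10000) = 2/45 rad
Load 4 — point force P=-5 kN at a=8 m (b=L-a=12):
  θ_4 = -Pb²x(2aL-(3a+b)x)/(2L³EI)  [x≤a] = -(-5)·12²·(20/3)·(2·8·20-(3·8+12)·(20/3))/(2·20³·10000) = 3/1250 rad
Superposition: θ = Σ θ_i = 58987/2430000 rad ≈ 0.024274 rad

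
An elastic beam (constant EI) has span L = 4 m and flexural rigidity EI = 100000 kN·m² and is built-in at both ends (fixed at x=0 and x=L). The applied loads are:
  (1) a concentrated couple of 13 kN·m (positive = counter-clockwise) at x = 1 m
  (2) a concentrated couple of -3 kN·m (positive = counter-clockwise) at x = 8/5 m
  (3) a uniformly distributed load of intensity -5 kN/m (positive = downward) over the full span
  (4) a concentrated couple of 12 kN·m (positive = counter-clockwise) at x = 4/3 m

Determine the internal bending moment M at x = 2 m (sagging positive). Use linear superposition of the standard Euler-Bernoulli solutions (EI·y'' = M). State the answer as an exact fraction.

M(2) = -563/60 kN·m

Load 1 — applied couple M₀=13 kN·m at a=1 m (b=L-a=3):
  M_1 = R_Ax - M_A - M₀  [x>a] with R_A=117/32, M_A=-39/16 = (117/32)·2 - (-39/16) - 13 = -13/4 kN·m
Load 2 — applied couple M₀=-3 kN·m at a=8/5 m (b=L-a=12/5):
  M_2 = R_Ax - M_A - M₀  [x>a] with R_A=-27/25, M_A=-9/25 = (-27/25)·2 - (-9/25) - (-3) = 6/5 kN·m
Load 3 — uniform load w=-5 kN/m over full span:
  M_3 = wLx/2 - wL²/12 - wx²/2 = (-5)·4·2/2 - (-5)·4²/12 - (-5)·2²/2 = -10/3 kN·m
Load 4 — applied couple M₀=12 kN·m at a=4/3 m (b=L-a=8/3):
  M_4 = R_Ax - M_A - M₀  [x>a] with R_A=4, M_A=0 = 4·2 - 0 - 12 = -4 kN·m
Superposition: M = Σ M_i = -563/60 kN·m ≈ -9.383333 kN·m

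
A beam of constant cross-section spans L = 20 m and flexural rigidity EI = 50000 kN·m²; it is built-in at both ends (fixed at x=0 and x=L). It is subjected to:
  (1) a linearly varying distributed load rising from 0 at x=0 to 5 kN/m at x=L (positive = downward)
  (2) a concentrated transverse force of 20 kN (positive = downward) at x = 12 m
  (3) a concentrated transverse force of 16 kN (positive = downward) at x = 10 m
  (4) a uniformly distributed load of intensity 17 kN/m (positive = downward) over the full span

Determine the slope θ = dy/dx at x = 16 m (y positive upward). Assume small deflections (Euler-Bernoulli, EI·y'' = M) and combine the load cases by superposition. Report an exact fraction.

Load 1 — triangular load w₀=5 kN/m (0→w₀ over full span):
  θ_1 = -w₀(2x(L-x)(L-2x)(x+2L)+x²(L-x)²)/(120LEI) = -5·(2·16·(20-16)·(20-2·16)·(16+2·20)+16²·(20-16)²)/(120·20·50000) = 32/9375 rad
Load 2 — point force P=20 kN at a=12 m (b=L-a=8):
  θ_2 = Pa²(L-x)(2bL-(3b+a)(L-x))/(2L³EI)  [x>a] = 20·12²·(20-16)·(2·8·20-(3·8+12)·(20-16))/(2·20³·50000) = 198/78125 rad
Load 3 — point force P=16 kN at a=10 m (b=L-a=10):
  θ_3 = Pa²(L-x)(2bL-(3b+a)(L-x))/(2L³EI)  [x>a] = 16·10²·(20-16)·(2·10·20-(3·10+10)·(20-16))/(2·20³·50000) = 6/3125 rad
Load 4 — uniform load w=17 kN/m over full span:
  θ_4 = -wx(L-x)(L-2x)/(12EI) = -17·16·(20-16)·(20-2·16)/(12·50000) = 68/3125 rad
Superposition: θ = Σ θ_i = 6944/234375 rad ≈ 0.029628 rad

θ(16) = 6944/234375 rad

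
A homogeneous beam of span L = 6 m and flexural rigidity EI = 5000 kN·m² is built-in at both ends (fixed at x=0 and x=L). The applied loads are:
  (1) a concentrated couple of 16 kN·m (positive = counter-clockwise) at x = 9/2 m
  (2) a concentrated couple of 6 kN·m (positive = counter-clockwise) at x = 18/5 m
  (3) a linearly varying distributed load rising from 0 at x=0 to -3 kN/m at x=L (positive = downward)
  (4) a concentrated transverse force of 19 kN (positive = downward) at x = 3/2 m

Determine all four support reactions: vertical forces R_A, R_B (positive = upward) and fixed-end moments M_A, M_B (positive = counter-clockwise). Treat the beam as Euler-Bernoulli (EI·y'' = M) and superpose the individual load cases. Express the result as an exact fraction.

Load 1 — applied couple M₀=16 kN·m at a=9/2 m (b=L-a=3/2):
  R_A = 6M₀ab/L³ = 6·16·(9/2)·(3/2)/6³ = 3 kN
  M_A = M₀b(2a-b)/L² = 16·(3/2)·(2·(9/2)-(3/2))/6² = 5 kN·m
  R_B = -6M₀ab/L³ = -6·16·(9/2)·(3/2)/6³ = -3 kN
  M_B = M₀a(2b-a)/L² = 16·(9/2)·(2·(3/2)-(9/2))/6² = -3 kN·m
Load 2 — applied couple M₀=6 kN·m at a=18/5 m (b=L-a=12/5):
  R_A = 6M₀ab/L³ = 6·6·(18/5)·(12/5)/6³ = 36/25 kN
  M_A = M₀b(2a-b)/L² = 6·(12/5)·(2·(18/5)-(12/5))/6² = 48/25 kN·m
  R_B = -6M₀ab/L³ = -6·6·(18/5)·(12/5)/6³ = -36/25 kN
  M_B = M₀a(2b-a)/L² = 6·(18/5)·(2·(12/5)-(18/5))/6² = 18/25 kN·m
Load 3 — triangular load w₀=-3 kN/m (0→w₀ over full span):
  R_A = 3w₀L/20 = 3·(-3)·6/20 = -27/10 kN
  M_A = w₀L²/30 = (-3)·6²/30 = -18/5 kN·m
  R_B = 7w₀L/20 = 7·(-3)·6/20 = -63/10 kN
  M_B = -w₀L²/20 = -(-3)·6²/20 = 27/5 kN·m
Load 4 — point force P=19 kN at a=3/2 m (b=L-a=9/2):
  R_A = Pb²(3a+b)/L³ = 19·(9/2)²·(3·(3/2)+(9/2))/6³ = 513/32 kN
  M_A = Pab²/L² = 19·(3/2)·(9/2)²/6² = 513/32 kN·m
  R_B = Pa²(a+3b)/L³ = 19·(3/2)²·((3/2)+3·(9/2))/6³ = 95/32 kN
  M_B = -Pa²b/L² = -19·(3/2)²·(9/2)/6² = -171/32 kN·m
Superposition: R_A = 14217/800 kN, M_A = 15481/800 kN·m, R_B = -6217/800 kN, M_B = -1779/800 kN·m

R_A = 14217/800 kN, M_A = 15481/800 kN·m, R_B = -6217/800 kN, M_B = -1779/800 kN·m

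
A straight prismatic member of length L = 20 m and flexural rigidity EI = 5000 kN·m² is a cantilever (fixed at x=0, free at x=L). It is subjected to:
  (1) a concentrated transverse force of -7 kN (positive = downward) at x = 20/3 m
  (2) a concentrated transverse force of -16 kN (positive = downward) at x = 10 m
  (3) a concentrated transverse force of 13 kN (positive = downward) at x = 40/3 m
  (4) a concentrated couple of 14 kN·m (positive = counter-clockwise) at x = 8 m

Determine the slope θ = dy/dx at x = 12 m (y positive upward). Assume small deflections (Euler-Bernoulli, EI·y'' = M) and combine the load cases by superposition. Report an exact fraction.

θ(12) = -86/5625 rad

Load 1 — point force P=-7 kN at a=20/3 m (b=L-a=40/3):
  θ_1 = -Pa²/(2EI)  [x>a] = -(-7)·(20/3)²/(2·5000) = 7/225 rad
Load 2 — point force P=-16 kN at a=10 m (b=L-a=10):
  θ_2 = -Pa²/(2EI)  [x>a] = -(-16)·10²/(2·5000) = 4/25 rad
Load 3 — point force P=13 kN at a=40/3 m (b=L-a=20/3):
  θ_3 = -Px(2a-x)/(2EI)  [x≤a] = -13·12·(2·(40/3)-12)/(2·5000) = -143/625 rad
Load 4 — applied couple M₀=14 kN·m at a=8 m (b=L-a=12):
  θ_4 = M₀a/EI  [x>a] = 14·8/5000 = 14/625 rad
Superposition: θ = Σ θ_i = -86/5625 rad ≈ -0.015289 rad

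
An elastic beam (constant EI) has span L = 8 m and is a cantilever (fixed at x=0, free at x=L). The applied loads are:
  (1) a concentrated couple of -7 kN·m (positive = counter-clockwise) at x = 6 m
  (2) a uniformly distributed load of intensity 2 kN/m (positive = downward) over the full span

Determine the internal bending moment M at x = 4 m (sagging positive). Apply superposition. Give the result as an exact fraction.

Load 1 — applied couple M₀=-7 kN·m at a=6 m (b=L-a=2):
  M_1 = M₀  [x≤a] = (-7) = -7 kN·m
Load 2 — uniform load w=2 kN/m over full span:
  M_2 = -w(L-x)²/2 = -2·(8-4)²/2 = -16 kN·m
Superposition: M = Σ M_i = -23 kN·m ≈ -23.000000 kN·m

M(4) = -23 kN·m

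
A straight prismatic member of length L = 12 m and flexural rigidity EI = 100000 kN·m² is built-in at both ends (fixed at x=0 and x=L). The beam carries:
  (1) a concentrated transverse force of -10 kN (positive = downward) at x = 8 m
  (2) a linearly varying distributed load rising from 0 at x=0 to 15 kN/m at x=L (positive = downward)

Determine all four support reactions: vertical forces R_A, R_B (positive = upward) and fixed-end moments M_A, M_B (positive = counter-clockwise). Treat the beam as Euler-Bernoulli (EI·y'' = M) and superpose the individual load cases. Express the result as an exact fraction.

R_A = 659/27 kN, M_A = 568/9 kN·m, R_B = 1501/27 kN, M_B = -812/9 kN·m

Load 1 — point force P=-10 kN at a=8 m (b=L-a=4):
  R_A = Pb²(3a+b)/L³ = (-10)·4²·(3·8+4)/12³ = -70/27 kN
  M_A = Pab²/L² = (-10)·8·4²/12² = -80/9 kN·m
  R_B = Pa²(a+3b)/L³ = (-10)·8²·(8+3·4)/12³ = -200/27 kN
  M_B = -Pa²b/L² = -(-10)·8²·4/12² = 160/9 kN·m
Load 2 — triangular load w₀=15 kN/m (0→w₀ over full span):
  R_A = 3w₀L/20 = 3·15·12/20 = 27 kN
  M_A = w₀L²/30 = 15·12²/30 = 72 kN·m
  R_B = 7w₀L/20 = 7·15·12/20 = 63 kN
  M_B = -w₀L²/20 = -15·12²/20 = -108 kN·m
Superposition: R_A = 659/27 kN, M_A = 568/9 kN·m, R_B = 1501/27 kN, M_B = -812/9 kN·m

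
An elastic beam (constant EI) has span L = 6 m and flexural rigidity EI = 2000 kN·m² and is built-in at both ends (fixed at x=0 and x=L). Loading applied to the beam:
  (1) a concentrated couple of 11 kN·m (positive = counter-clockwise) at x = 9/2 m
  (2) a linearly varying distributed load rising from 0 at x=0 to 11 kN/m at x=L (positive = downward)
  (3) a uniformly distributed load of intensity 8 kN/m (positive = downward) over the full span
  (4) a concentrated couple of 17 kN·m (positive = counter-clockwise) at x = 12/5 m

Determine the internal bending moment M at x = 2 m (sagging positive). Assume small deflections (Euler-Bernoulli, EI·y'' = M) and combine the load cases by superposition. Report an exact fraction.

M(2) = 68267/3600 kN·m

Load 1 — applied couple M₀=11 kN·m at a=9/2 m (b=L-a=3/2):
  M_1 = R_Ax - M_A  [x≤a] with R_A=33/16, M_A=55/16 = (33/16)·2 - (55/16) = 11/16 kN·m
Load 2 — triangular load w₀=11 kN/m (0→w₀ over full span):
  M_2 = 3w₀Lx/20 - w₀L²/30 - w₀x³/(6L) = 3·11·6·2/20 - 11·6²/30 - 11·2³/(6·6) = 187/45 kN·m
Load 3 — uniform load w=8 kN/m over full span:
  M_3 = wLx/2 - wL²/12 - wx²/2 = 8·6·2/2 - 8·6²/12 - 8·2²/2 = 8 kN·m
Load 4 — applied couple M₀=17 kN·m at a=12/5 m (b=L-a=18/5):
  M_4 = R_Ax - M_A  [x≤a] with R_A=102/25, M_A=51/25 = (102/25)·2 - (51/25) = 153/25 kN·m
Superposition: M = Σ M_i = 68267/3600 kN·m ≈ 18.963056 kN·m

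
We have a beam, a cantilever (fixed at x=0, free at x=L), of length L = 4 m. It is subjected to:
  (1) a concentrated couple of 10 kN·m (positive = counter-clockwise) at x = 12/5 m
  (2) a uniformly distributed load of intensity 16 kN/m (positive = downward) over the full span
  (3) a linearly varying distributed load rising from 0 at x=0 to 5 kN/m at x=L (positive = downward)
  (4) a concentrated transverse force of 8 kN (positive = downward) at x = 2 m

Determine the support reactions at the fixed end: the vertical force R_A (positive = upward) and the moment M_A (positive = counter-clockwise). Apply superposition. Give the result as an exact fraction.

Load 1 — applied couple M₀=10 kN·m at a=12/5 m (b=L-a=8/5):
  R_A = 0 kN
  M_A = -M₀ = -10 kN·m
Load 2 — uniform load w=16 kN/m over full span:
  R_A = wL = 16·4 = 64 kN
  M_A = wL²/2 = 16·4²/2 = 128 kN·m
Load 3 — triangular load w₀=5 kN/m (0→w₀ over full span):
  R_A = w₀L/2 = 5·4/2 = 10 kN
  M_A = w₀L²/3 = 5·4²/3 = 80/3 kN·m
Load 4 — point force P=8 kN at a=2 m (b=L-a=2):
  R_A = P = 8 kN
  M_A = Pa = 8·2 = 16 kN·m
Superposition: R_A = 82 kN, M_A = 482/3 kN·m

R_A = 82 kN, M_A = 482/3 kN·m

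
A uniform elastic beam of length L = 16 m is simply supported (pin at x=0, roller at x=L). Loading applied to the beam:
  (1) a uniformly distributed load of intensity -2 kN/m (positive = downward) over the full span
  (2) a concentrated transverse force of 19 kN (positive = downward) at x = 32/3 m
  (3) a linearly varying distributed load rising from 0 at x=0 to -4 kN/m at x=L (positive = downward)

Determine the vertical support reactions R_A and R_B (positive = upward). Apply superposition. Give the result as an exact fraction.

Load 1 — uniform load w=-2 kN/m over full span:
  R_A = wL/2 = (-2)·16/2 = -16 kN
  R_B = wL/2 = (-2)·16/2 = -16 kN
Load 2 — point force P=19 kN at a=32/3 m (b=L-a=16/3):
  R_A = Pb/L = 19·(16/3)/16 = 19/3 kN
  R_B = Pa/L = 19·(32/3)/16 = 38/3 kN
Load 3 — triangular load w₀=-4 kN/m (0→w₀ over full span):
  R_A = w₀L/6 = (-4)·16/6 = -32/3 kN
  R_B = w₀L/3 = (-4)·16/3 = -64/3 kN
Superposition: R_A = -61/3 kN, R_B = -74/3 kN

R_A = -61/3 kN, R_B = -74/3 kN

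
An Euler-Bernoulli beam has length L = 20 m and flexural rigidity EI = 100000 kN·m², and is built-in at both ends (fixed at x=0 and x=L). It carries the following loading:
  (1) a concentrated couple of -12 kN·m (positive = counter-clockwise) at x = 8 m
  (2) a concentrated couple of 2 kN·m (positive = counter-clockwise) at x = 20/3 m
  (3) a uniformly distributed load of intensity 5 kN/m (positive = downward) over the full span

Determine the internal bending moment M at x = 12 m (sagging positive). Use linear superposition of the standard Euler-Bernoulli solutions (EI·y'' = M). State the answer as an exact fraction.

Load 1 — applied couple M₀=-12 kN·m at a=8 m (b=L-a=12):
  M_1 = R_Ax - M_A - M₀  [x>a] with R_A=-108/125, M_A=-36/25 = (-108/125)·12 - (-36/25) - (-12) = 384/125 kN·m
Load 2 — applied couple M₀=2 kN·m at a=20/3 m (b=L-a=40/3):
  M_2 = R_Ax - M_A - M₀  [x>a] with R_A=2/15, M_A=0 = (2/15)·12 - 0 - 2 = -2/5 kN·m
Load 3 — uniform load w=5 kN/m over full span:
  M_3 = wLx/2 - wL²/12 - wx²/2 = 5·20·12/2 - 5·20²/12 - 5·12²/2 = 220/3 kN·m
Superposition: M = Σ M_i = 28502/375 kN·m ≈ 76.005333 kN·m

M(12) = 28502/375 kN·m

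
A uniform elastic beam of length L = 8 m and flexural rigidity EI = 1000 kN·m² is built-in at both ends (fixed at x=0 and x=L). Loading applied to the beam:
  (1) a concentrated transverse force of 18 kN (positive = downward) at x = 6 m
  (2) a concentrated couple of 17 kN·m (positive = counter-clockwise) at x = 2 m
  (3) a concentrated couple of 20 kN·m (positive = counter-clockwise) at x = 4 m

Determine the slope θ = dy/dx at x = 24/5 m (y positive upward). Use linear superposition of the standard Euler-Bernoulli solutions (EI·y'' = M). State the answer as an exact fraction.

Load 1 — point force P=18 kN at a=6 m (b=L-a=2):
  θ_1 = -Pb²x(2aL-(3a+b)x)/(2L³EI)  [x≤a] = -18·2²·(24/5)·(2·6·8-(3·6+2)·(24/5))/(2·8³·1000) = 0 rad
Load 2 — applied couple M₀=17 kN·m at a=2 m (b=L-a=6):
  θ_2 = (R_Ax²/2 - M_Ax - M₀(x-a))/EI  [x>a] with R_A=153/64, M_A=-51/16 = ((153/64)·(24/5)²/2 - (-51/16)·(24/5) - 17·((24/5)-2))/1000 = -119/25000 rad
Load 3 — applied couple M₀=20 kN·m at a=4 m (b=L-a=4):
  θ_3 = (R_Ax²/2 - M_Ax - M₀(x-a))/EI  [x>a] with R_A=15/4, M_A=5 = ((15/4)·(24/5)²/2 - 5·(24/5) - 20·((24/5)-4))/1000 = 2/625 rad
Superposition: θ = Σ θ_i = -39/25000 rad ≈ -0.001560 rad

θ(24/5) = -39/25000 rad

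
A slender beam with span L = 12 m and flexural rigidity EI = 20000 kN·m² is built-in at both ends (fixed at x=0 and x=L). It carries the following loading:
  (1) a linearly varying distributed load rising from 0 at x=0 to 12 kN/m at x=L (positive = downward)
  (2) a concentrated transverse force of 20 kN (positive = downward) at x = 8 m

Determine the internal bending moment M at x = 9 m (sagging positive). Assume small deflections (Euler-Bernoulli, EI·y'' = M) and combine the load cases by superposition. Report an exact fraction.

Load 1 — triangular load w₀=12 kN/m (0→w₀ over full span):
  M_1 = 3w₀Lx/20 - w₀L²/30 - w₀x³/(6L) = 3·12·12·9/20 - 12·12²/30 - 12·9³/(6·12) = 153/10 kN·m
Load 2 — point force P=20 kN at a=8 m (b=L-a=4):
  M_2 = Pa²(a+3b)(L-x)/L³ - Pa²b/L²  [x>a] = 20·8²·(8+3·4)·(12-9)/12³ - 20·8²·4/12² = 80/9 kN·m
Superposition: M = Σ M_i = 2177/90 kN·m ≈ 24.188889 kN·m

M(9) = 2177/90 kN·m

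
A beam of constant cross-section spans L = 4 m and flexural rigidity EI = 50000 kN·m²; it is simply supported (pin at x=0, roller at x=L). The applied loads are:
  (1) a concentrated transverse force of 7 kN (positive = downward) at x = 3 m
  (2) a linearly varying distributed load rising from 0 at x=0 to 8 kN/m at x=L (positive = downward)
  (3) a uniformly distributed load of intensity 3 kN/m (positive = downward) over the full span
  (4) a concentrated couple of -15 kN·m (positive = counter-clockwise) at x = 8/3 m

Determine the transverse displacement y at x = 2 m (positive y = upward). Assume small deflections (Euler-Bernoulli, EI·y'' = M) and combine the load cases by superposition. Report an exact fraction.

y(2) = -257/600000 m

Load 1 — point force P=7 kN at a=3 m (b=L-a=1):
  y_1 = -Pbx(L²-b²-x²)/(6LEI)  [x≤a] = -7·1·2·(4²-1²-2²)/(6·4·50000) = -77/600000 m
Load 2 — triangular load w₀=8 kN/m (0→w₀ over full span):
  y_2 = -w₀x(7L⁴-10L²x²+3x⁴)/(360LEI) = -8·2·(7·4⁴-10·4²·2²+3·2⁴)/(360·4·50000) = -1/3750 m
Load 3 — uniform load w=3 kN/m over full span:
  y_3 = -wx(L³-2Lx²+x³)/(24EI) = -3·2·(4³-2·4·2²+2³)/(24·50000) = -1/5000 m
Load 4 — applied couple M₀=-15 kN·m at a=8/3 m (b=L-a=4/3):
  y_4 = (M₀x³/(6L)+C₁x)/EI  [x≤a] with C₁=M₀(3b²-L²)/(6L)=20/3 = ((-15)·2³/(6·4)+(20/3)·2)/50000 = 1/6000 m
Superposition: y = Σ y_i = -257/600000 m ≈ -0.000428 m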